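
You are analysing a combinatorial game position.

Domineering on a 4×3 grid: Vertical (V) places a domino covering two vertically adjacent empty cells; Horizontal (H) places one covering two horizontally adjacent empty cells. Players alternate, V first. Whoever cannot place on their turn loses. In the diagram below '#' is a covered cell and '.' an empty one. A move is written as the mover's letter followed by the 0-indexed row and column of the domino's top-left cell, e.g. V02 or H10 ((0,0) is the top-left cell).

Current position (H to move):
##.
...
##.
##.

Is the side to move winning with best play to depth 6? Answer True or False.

H winning at [##./.../##./##.]: False

ply 1, H at ##./.../##./##. | H10=-1→##./##./##./##.*; H11=-1→##./.##/##./##.
ply 2, V at ##./##./##./##. | V02=+1→###/###/##./##.*; V12=+1→##./###/###/##.; V22=+1→##./##./###/###
ply 3: ###/###/##./##. is terminal -1 (H); from ##./.../##./##. depth 6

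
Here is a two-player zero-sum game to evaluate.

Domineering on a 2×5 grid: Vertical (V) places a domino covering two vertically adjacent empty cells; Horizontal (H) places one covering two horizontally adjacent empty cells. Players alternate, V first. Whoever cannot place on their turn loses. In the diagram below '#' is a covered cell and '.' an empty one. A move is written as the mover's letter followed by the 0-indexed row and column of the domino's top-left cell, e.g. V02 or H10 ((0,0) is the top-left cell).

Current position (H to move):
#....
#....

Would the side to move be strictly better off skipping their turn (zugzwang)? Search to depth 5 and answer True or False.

zugzwang(#..../#...., H) = False

ply 1, H at #..../#.... | H01=-1→###../#....; H02=+1→#.##./#....*; H03=-1→#..##/#....; H11=-1→#..../###..; H12=+1→#..../#.##.; H13=-1→#..../#..##
ply 2, V at #.##./#.... | V01=-1→####./##...*; V04=-1→#.###/#...#
ply 3, H at ####./##... | H12=-1→####./####.; H13=+1→####./##.##*
ply 4: ####./##.## is terminal -1 (V); from #..../#.... depth 5
if H skipped the turn, V would face:
~ ply 1, V at #..../#.... | V01=-1→##.../##...*; V02=-1→#.#../#.#..; V03=-1→#..#./#..#.; V04=-1→#...#/#...#
~ ply 2, H at ##.../##... | H02=+1→####./##...*; H03=+1→##.##/##...; H12=+1→##.../####.; H13=+1→##.../##.##
~ ply 3, V at ####./##... | V04=-1→#####/##..#*
~ ply 4, H at #####/##..# | H12=+1→#####/#####*
~ ply 5: #####/##### is terminal -1 (V); from #..../#.... depth 5
compare (H): move=+1 vs pass=+1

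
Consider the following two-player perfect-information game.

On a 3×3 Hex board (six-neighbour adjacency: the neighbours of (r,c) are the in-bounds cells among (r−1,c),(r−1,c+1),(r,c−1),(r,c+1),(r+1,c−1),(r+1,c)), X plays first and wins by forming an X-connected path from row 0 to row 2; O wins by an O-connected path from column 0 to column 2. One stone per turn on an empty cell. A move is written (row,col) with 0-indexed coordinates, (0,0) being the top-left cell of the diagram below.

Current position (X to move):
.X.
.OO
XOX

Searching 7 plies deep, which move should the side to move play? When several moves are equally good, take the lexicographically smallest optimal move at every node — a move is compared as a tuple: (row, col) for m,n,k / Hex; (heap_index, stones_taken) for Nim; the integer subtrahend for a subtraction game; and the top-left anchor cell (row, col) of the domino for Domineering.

p1 X@[.X./.OO/XOX]: (0,0)[XX./.OO/XOX]-1 (0,2)[.XX/.OO/XOX]-1 (1,0)[.X./XOO/XOX]+1*
p2 O@[.X./XOO/XOX] terminal -1; root [.X./.OO/XOX] d7

X's best at [.X./.OO/XOX]: (1,0)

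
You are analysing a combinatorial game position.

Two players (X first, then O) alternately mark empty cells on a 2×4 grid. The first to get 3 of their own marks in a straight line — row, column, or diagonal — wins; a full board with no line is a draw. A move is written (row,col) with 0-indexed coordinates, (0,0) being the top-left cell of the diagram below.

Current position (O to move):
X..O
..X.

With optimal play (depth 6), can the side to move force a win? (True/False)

O winning at [X..O/..X.]: False

[X..O/..X.] O move#1: (0,1):+0/XO.O/..X.*, (0,2):+0/X.OO/..X., (1,0):+0/X..O/O.X., (1,1):+0/X..O/.OX., (1,3):+0/X..O/..XO
[XO.O/..X.] X move#2: (0,2):+0/XOXO/..X.*, (1,0):-1/XO.O/X.X., (1,1):-1/XO.O/.XX., (1,3):-1/XO.O/..XX
[XOXO/..X.] O move#3: (1,0):+0/XOXO/O.X.*, (1,1):+0/XOXO/.OX., (1,3):+0/XOXO/..XO
[XOXO/O.X.] X move#4: (1,1):+0/XOXO/OXX.*, (1,3):+0/XOXO/O.XX
[XOXO/OXX.] O move#5: (1,3):+0/XOXO/OXXO*
[XOXO/OXXO] end (terminal +0, X#6); searched X..O/..X. to 6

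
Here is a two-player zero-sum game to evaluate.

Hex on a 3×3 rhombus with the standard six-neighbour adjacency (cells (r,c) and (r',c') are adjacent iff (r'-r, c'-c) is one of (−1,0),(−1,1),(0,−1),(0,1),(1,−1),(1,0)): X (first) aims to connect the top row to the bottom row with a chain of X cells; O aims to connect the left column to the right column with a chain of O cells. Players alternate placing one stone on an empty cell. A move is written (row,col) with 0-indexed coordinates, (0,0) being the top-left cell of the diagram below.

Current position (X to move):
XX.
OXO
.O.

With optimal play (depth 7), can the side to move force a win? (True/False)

ply 1, X at XX./OXO/.O. | (0,2)=-1→XXX/OXO/.O.; (2,0)=+1→XX./OXO/XO.*; (2,2)=-1→XX./OXO/.OX
ply 2: XX./OXO/XO. is terminal -1 (O); from XX./OXO/.O. depth 7

X winning at [XX./OXO/.O.]: True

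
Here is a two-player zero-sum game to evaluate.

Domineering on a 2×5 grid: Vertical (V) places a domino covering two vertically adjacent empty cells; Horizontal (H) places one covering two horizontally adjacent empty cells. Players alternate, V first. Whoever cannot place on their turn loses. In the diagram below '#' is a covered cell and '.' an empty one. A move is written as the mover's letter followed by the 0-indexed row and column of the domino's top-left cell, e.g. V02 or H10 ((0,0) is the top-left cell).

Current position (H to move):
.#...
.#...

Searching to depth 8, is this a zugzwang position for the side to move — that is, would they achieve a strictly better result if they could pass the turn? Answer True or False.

ply 1, H at .#.../.#... | H02=-1→.###./.#...*; H03=-1→.#.##/.#...; H12=-1→.#.../.###.; H13=-1→.#.../.#.##
ply 2, V at .###./.#... | V00=-1→####./##...; V04=+1→.####/.#..#*
ply 3, H at .####/.#..# | H12=-1→.####/.####*
ply 4, V at .####/.#### | V00=+1→#####/#####*
ply 5: #####/##### is terminal -1 (H); from .#.../.#... depth 8
pass branch (V moves first from the same position):
  | ply 1, V at .#.../.#... | V00=-1→##.../##...; V02=-1→.##../.##..; V03=+1→.#.#./.#.#.*; V04=-1→.#..#/.#..#
  | ply 2: .#.#./.#.#. is terminal -1 (H); from .#.../.#... depth 8
H moving scores -1; H passing scores -1

zugzwang(.#.../.#..., H) = False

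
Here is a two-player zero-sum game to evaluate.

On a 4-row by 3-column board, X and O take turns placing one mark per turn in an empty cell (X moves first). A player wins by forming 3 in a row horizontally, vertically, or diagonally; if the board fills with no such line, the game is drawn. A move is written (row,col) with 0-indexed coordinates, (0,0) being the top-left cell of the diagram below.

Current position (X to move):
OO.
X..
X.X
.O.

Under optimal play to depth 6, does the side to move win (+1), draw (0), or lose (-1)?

value(OO./X../X.X/.O., X) = +1

p1 X@[OO./X../X.X/.O.]: (0,2)[OOX/X../X.X/.O.]+1* (1,1)[OO./XX./X.X/.O.]-1 (1,2)[OO./X.X/X.X/.O.]-1 (2,1)[OO./X../XXX/.O.]+1 (3,0)[OO./X../X.X/XO.]+1 (3,2)[OO./X../X.X/.OX]-1
p2 O@[OOX/X../X.X/.O.]: (1,1)[OOX/XO./X.X/.O.]-1* (1,2)[OOX/X.O/X.X/.O.]-1 (2,1)[OOX/X../XOX/.O.]-1 (3,0)[OOX/X../X.X/OO.]-1 (3,2)[OOX/X../X.X/.OO]-1
p3 X@[OOX/XO./X.X/.O.]: (1,2)[OOX/XOX/X.X/.O.]+1* (2,1)[OOX/XO./XXX/.O.]+1 (3,0)[OOX/XO./X.X/XO.]+1 (3,2)[OOX/XO./X.X/.OX]-1
p4 O@[OOX/XOX/X.X/.O.] terminal -1; root [OO./X../X.X/.O.] d6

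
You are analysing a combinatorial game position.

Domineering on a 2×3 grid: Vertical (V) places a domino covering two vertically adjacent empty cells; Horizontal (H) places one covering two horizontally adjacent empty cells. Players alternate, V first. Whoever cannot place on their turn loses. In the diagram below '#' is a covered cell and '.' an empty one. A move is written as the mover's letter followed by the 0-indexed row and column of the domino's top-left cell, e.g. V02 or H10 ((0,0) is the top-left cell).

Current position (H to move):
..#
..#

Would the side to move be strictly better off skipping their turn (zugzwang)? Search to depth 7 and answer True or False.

[..#/..#] H move#1: H00:+1/###/..#*, H10:+1/..#/###
[###/..#] end (terminal -1, V#2); searched ..#/..# to 7
if H skipped the turn, V would face:
~ [..#/..#] V move#1: V00:+1/#.#/#.#*, V01:+1/.##/.##
~ [#.#/#.#] end (terminal -1, H#2); searched ..#/..# to 7
compare (H): move=+1 vs pass=-1

zugzwang(..#/..#, H) = False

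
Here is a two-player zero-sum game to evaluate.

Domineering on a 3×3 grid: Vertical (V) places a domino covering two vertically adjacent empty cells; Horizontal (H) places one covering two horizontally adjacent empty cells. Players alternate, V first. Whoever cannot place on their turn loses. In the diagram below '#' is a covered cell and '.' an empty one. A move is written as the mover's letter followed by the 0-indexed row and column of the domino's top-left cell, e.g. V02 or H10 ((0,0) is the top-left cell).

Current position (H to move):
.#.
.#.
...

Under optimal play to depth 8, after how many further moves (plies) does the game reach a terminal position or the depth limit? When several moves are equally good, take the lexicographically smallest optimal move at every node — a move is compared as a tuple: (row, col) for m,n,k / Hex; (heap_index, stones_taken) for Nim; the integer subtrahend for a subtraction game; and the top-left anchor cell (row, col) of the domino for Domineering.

[.#./.#./...] H move#1: H20:-1/.#./.#./##.*, H21:-1/.#./.#./.##
[.#./.#./##.] V move#2: V00:+1/##./##./##.*, V02:+1/.##/.##/##., V12:+1/.#./.##/###
[##./##./##.] end (terminal -1, H#3); searched .#./.#./... to 8

PV length from [.#./.#./...]: 2 plies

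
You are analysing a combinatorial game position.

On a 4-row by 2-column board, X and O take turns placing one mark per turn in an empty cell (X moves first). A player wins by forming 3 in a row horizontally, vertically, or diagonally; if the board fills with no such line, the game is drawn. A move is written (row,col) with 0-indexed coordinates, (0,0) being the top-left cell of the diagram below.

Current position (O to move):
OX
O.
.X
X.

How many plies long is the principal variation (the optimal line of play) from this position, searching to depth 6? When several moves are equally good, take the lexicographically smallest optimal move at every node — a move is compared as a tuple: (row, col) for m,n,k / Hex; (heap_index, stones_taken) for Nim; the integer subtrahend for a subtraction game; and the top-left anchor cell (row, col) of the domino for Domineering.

PV length from [OX/O./.X/X.]: 1 ply

[OX/O./.X/X.] O move#1: (1,1):+0/OX/OO/.X/X., (2,0):+1/OX/O./OX/X.*, (3,1):-1/OX/O./.X/XO
[OX/O./OX/X.] end (terminal -1, X#2); searched OX/O./.X/X. to 6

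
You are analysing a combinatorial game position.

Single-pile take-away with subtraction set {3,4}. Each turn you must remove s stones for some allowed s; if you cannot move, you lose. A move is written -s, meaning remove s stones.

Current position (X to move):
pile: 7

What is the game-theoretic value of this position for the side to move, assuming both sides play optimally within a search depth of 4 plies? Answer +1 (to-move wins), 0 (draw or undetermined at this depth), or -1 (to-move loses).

value(7, X) = -1

[7] X move#1: -3:-1/4*, -4:-1/3
[4] O move#2: -3:+1/1*, -4:+1/0
[1] end (terminal -1, X#3); searched 7 to 4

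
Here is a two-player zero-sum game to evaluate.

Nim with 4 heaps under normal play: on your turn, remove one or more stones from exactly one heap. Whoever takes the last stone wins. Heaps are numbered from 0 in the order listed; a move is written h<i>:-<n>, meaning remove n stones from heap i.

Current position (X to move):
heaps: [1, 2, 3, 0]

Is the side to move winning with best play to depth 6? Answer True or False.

X winning at [(1,2,3,0)]: False

[(1,2,3,0)] X move#1: h0:-1:-1/(0,2,3,0)*, h1:-1:-1/(1,1,3,0), h1:-2:-1/(1,0,3,0), h2:-1:-1/(1,2,2,0), h2:-2:-1/(1,2,1,0), h2:-3:-1/(1,2,0,0)
[(0,2,3,0)] O move#2: h1:-1:-1/(0,1,3,0), h1:-2:-1/(0,0,3,0), h2:-1:+1/(0,2,2,0)*, h2:-2:-1/(0,2,1,0), h2:-3:-1/(0,2,0,0)
[(0,2,2,0)] X move#3: h1:-1:-1/(0,1,2,0)*, h1:-2:-1/(0,0,2,0), h2:-1:-1/(0,2,1,0), h2:-2:-1/(0,2,0,0)
[(0,1,2,0)] O move#4: h1:-1:-1/(0,0,2,0), h2:-1:+1/(0,1,1,0)*, h2:-2:-1/(0,1,0,0)
[(0,1,1,0)] X move#5: h1:-1:-1/(0,0,1,0)*, h2:-1:-1/(0,1,0,0)
[(0,0,1,0)] O move#6: h2:-1:+1/(0,0,0,0)*
[(0,0,0,0)] end (terminal -1, X#7); searched (1,2,3,0) to 6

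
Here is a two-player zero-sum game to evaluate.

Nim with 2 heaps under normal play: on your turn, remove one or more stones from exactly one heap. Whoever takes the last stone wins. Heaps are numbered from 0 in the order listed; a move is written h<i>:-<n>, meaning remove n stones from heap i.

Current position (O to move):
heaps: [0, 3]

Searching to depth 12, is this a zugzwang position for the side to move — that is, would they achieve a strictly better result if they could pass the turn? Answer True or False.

[(0,3)] O move#1: h1:-1:-1/(0,2), h1:-2:-1/(0,1), h1:-3:+1/(0,0)*
[(0,0)] end (terminal -1, X#2); searched (0,3) to 12
suppose O passes — search the same position with X to move:
pass> [(0,3)] X move#1: h1:-1:-1/(0,2), h1:-2:-1/(0,1), h1:-3:+1/(0,0)*
pass> [(0,0)] end (terminal -1, O#2); searched (0,3) to 12
for O: play +1, pass -1

zugzwang((0,3), O) = False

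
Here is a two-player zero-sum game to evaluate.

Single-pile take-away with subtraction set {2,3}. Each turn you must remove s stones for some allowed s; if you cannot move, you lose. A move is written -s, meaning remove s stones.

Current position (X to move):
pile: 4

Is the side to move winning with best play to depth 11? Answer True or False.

X winning at [4]: True

p1 X@[4]: -2[2]-1 -3[1]+1*
p2 O@[1] terminal -1; root [4] d11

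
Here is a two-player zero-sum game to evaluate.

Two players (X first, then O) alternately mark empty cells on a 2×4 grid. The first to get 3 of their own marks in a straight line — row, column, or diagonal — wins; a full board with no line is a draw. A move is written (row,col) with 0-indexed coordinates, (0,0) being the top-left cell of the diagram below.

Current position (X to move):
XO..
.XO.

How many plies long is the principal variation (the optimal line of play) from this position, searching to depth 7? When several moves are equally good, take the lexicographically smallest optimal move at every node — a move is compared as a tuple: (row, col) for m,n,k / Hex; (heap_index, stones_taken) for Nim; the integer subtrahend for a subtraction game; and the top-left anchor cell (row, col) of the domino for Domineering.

ply 1, X at XO../.XO. | (0,2)=+0→XOX./.XO.*; (0,3)=+0→XO.X/.XO.; (1,0)=+0→XO../XXO.; (1,3)=+0→XO../.XOX
ply 2, O at XOX./.XO. | (0,3)=+0→XOXO/.XO.*; (1,0)=+0→XOX./OXO.; (1,3)=+0→XOX./.XOO
ply 3, X at XOXO/.XO. | (1,0)=+0→XOXO/XXO.*; (1,3)=+0→XOXO/.XOX
ply 4, O at XOXO/XXO. | (1,3)=+0→XOXO/XXOO*
ply 5: XOXO/XXOO is terminal +0 (X); from XO../.XO. depth 7

PV length from [XO../.XO.]: 4 plies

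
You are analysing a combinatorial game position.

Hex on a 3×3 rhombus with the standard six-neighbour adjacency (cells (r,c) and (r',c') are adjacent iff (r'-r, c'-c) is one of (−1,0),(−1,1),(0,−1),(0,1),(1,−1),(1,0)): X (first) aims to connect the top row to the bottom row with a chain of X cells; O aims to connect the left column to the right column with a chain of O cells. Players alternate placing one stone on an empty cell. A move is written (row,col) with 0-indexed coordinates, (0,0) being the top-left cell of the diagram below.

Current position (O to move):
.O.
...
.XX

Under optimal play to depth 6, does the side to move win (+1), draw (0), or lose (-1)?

value(.O./.../.XX, O) = +1

[.O./.../.XX] O move#1: (0,0):-1/OO./.../.XX, (0,2):+1/.OO/.../.XX*, (1,0):-1/.O./O../.XX, (1,1):+1/.O./.O./.XX, (1,2):+1/.O./..O/.XX, (2,0):-1/.O./.../OXX
[.OO/.../.XX] X move#2: (0,0):-1/XOO/.../.XX*, (1,0):-1/.OO/X../.XX, (1,1):-1/.OO/.X./.XX, (1,2):-1/.OO/..X/.XX, (2,0):-1/.OO/.../XXX
[XOO/.../.XX] O move#3: (1,0):+1/XOO/O../.XX*, (1,1):+1/XOO/.O./.XX, (1,2):-1/XOO/..O/.XX, (2,0):+1/XOO/.../OXX
[XOO/O../.XX] end (terminal -1, X#4); searched .O./.../.XX to 6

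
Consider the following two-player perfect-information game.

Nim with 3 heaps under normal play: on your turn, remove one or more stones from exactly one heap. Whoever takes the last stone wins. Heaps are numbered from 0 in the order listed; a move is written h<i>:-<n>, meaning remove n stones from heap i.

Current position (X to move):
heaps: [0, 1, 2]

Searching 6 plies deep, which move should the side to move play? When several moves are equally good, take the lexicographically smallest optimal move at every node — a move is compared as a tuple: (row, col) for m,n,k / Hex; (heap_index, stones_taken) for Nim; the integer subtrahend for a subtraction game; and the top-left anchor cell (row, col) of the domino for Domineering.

[(0,1,2)] X move#1: h1:-1:-1/(0,0,2), h2:-1:+1/(0,1,1)*, h2:-2:-1/(0,1,0)
[(0,1,1)] O move#2: h1:-1:-1/(0,0,1)*, h2:-1:-1/(0,1,0)
[(0,0,1)] X move#3: h2:-1:+1/(0,0,0)*
[(0,0,0)] end (terminal -1, O#4); searched (0,1,2) to 6

X's best at [(0,1,2)]: h2:-1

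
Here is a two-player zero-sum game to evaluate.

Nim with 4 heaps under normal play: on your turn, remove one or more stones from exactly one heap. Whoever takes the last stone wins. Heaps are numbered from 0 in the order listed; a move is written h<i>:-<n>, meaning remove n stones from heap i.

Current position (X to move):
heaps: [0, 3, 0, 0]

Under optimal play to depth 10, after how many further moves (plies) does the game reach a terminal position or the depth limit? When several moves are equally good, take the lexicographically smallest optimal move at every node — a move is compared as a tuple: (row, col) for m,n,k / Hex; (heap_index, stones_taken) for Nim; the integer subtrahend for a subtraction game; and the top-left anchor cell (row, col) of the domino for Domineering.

PV length from [(0,3,0,0)]: 1 ply

ply 1, X at (0,3,0,0) | h1:-1=-1→(0,2,0,0); h1:-2=-1→(0,1,0,0); h1:-3=+1→(0,0,0,0)*
ply 2: (0,0,0,0) is terminal -1 (O); from (0,3,0,0) depth 10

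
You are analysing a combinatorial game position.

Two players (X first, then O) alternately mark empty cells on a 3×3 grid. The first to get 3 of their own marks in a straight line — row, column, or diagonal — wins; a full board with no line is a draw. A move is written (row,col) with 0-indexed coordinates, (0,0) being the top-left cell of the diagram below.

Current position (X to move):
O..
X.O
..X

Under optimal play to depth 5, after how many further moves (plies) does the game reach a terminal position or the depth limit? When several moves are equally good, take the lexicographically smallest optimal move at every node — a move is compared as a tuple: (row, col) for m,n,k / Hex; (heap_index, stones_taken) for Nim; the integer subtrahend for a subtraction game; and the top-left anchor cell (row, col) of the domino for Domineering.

ply 1, X at O../X.O/..X | (0,1)=+0→OX./X.O/..X*; (0,2)=+0→O.X/X.O/..X; (1,1)=+0→O../XXO/..X; (2,0)=+0→O../X.O/X.X; (2,1)=+0→O../X.O/.XX
ply 2, O at OX./X.O/..X | (0,2)=-1→OXO/X.O/..X; (1,1)=+0→OX./XOO/..X*; (2,0)=+0→OX./X.O/O.X; (2,1)=+0→OX./X.O/.OX
ply 3, X at OX./XOO/..X | (0,2)=+0→OXX/XOO/..X*; (2,0)=+0→OX./XOO/X.X; (2,1)=+0→OX./XOO/.XX
ply 4, O at OXX/XOO/..X | (2,0)=+0→OXX/XOO/O.X*; (2,1)=+0→OXX/XOO/.OX
ply 5, X at OXX/XOO/O.X | (2,1)=+0→OXX/XOO/OXX*
ply 6: OXX/XOO/OXX is terminal +0 (O); from O../X.O/..X depth 5

PV length from [O../X.O/..X]: 5 plies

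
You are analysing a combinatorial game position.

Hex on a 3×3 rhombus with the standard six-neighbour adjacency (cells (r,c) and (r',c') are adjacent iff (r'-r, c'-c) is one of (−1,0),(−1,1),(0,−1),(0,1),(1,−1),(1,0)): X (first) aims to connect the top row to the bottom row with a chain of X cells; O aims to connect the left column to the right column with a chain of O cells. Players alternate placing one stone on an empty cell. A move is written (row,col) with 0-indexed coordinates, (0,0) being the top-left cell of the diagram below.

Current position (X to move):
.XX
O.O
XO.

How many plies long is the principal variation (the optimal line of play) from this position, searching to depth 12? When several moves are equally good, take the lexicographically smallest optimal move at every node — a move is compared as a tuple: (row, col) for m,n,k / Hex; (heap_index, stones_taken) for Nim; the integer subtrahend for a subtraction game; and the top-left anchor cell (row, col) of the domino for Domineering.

PV length from [.XX/O.O/XO.]: 1 ply

p1 X@[.XX/O.O/XO.]: (0,0)[XXX/O.O/XO.]-1 (1,1)[.XX/OXO/XO.]+1* (2,2)[.XX/O.O/XOX]-1
p2 O@[.XX/OXO/XO.] terminal -1; root [.XX/O.O/XO.] d12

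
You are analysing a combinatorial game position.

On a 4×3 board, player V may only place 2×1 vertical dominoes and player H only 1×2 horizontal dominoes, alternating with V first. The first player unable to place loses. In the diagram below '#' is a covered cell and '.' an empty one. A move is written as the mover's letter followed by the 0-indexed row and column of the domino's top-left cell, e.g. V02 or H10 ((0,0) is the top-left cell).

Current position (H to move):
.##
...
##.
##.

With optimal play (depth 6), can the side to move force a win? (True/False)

p1 H@[.##/.../##./##.]: H10[.##/##./##./##.]-1* H11[.##/.##/##./##.]-1
p2 V@[.##/##./##./##.]: V12[.##/###/###/##.]+1* V22[.##/##./###/###]+1
p3 H@[.##/###/###/##.] terminal -1; root [.##/.../##./##.] d6

H winning at [.##/.../##./##.]: False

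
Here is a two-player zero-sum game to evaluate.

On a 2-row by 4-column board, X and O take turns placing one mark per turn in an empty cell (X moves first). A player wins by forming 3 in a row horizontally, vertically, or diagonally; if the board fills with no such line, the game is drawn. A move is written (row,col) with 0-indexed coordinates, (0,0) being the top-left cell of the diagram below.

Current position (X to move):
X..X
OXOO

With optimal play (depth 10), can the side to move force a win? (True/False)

X winning at [X..X/OXOO]: False

ply 1, X at X..X/OXOO | (0,1)=+0→XX.X/OXOO*; (0,2)=+0→X.XX/OXOO
ply 2, O at XX.X/OXOO | (0,2)=+0→XXOX/OXOO*
ply 3: XXOX/OXOO is terminal +0 (X); from X..X/OXOO depth 10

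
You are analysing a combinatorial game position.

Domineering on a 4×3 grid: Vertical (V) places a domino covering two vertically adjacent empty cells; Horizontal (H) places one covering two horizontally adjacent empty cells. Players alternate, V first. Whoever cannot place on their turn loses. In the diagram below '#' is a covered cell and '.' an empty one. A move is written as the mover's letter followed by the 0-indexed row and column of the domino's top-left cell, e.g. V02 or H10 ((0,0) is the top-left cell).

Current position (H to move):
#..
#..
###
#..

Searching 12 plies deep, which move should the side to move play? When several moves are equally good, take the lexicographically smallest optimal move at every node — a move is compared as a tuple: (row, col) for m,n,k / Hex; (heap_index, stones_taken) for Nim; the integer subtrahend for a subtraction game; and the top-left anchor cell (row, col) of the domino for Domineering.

[#../#../###/#..] H move#1: H01:+1/###/#../###/#..*, H11:+1/#../###/###/#.., H31:-1/#../#../###/###
[###/#../###/#..] end (terminal -1, V#2); searched #../#../###/#.. to 12

H's best at [#../#../###/#..]: H01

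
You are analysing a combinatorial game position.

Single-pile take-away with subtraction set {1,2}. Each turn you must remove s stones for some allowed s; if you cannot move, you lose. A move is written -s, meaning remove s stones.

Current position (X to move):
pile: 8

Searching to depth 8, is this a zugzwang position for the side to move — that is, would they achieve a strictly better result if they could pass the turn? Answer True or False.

zugzwang(8, X) = False

ply 1, X at 8 | -1=-1→7; -2=+1→6*
ply 2, O at 6 | -1=-1→5*; -2=-1→4
ply 3, X at 5 | -1=-1→4; -2=+1→3*
ply 4, O at 3 | -1=-1→2*; -2=-1→1
ply 5, X at 2 | -1=-1→1; -2=+1→0*
ply 6: 0 is terminal -1 (O); from 8 depth 8
suppose X passes — search the same position with O to move:
pass> ply 1, O at 8 | -1=-1→7; -2=+1→6*
pass> ply 2, X at 6 | -1=-1→5*; -2=-1→4
pass> ply 3, O at 5 | -1=-1→4; -2=+1→3*
pass> ply 4, X at 3 | -1=-1→2*; -2=-1→1
pass> ply 5, O at 2 | -1=-1→1; -2=+1→0*
pass> ply 6: 0 is terminal -1 (X); from 8 depth 8
for X: play +1, pass -1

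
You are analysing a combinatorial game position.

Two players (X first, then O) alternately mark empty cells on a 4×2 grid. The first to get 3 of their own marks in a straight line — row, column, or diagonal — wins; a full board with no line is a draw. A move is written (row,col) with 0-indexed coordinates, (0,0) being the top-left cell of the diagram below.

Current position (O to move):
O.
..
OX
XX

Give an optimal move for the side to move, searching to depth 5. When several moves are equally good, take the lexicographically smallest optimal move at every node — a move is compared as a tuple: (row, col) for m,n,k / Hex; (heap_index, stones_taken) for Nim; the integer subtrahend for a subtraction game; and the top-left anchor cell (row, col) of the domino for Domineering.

ply 1, O at O./../OX/XX | (0,1)=-1→OO/../OX/XX; (1,0)=+1→O./O./OX/XX*; (1,1)=+0→O./.O/OX/XX
ply 2: O./O./OX/XX is terminal -1 (X); from O./../OX/XX depth 5

O's best at [O./../OX/XX]: (1,0)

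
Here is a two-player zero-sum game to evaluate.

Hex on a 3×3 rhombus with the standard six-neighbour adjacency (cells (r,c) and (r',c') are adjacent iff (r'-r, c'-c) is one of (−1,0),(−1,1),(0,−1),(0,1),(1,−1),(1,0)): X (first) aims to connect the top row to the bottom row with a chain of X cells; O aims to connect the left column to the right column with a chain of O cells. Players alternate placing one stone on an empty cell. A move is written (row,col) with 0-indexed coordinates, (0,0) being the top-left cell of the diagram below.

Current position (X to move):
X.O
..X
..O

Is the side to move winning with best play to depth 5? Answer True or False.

ply 1, X at X.O/..X/..O | (0,1)=-1→XXO/..X/..O; (1,0)=-1→X.O/X.X/..O; (1,1)=+1→X.O/.XX/..O*; (2,0)=-1→X.O/..X/X.O; (2,1)=-1→X.O/..X/.XO
ply 2, O at X.O/.XX/..O | (0,1)=-1→XOO/.XX/..O*; (1,0)=-1→X.O/OXX/..O; (2,0)=-1→X.O/.XX/O.O; (2,1)=-1→X.O/.XX/.OO
ply 3, X at XOO/.XX/..O | (1,0)=+1→XOO/XXX/..O*; (2,0)=-1→XOO/.XX/X.O; (2,1)=-1→XOO/.XX/.XO
ply 4, O at XOO/XXX/..O | (2,0)=-1→XOO/XXX/O.O*; (2,1)=-1→XOO/XXX/.OO
ply 5, X at XOO/XXX/O.O | (2,1)=+1→XOO/XXX/OXO*
ply 6: XOO/XXX/OXO is terminal -1 (O); from X.O/..X/..O depth 5

X winning at [X.O/..X/..O]: True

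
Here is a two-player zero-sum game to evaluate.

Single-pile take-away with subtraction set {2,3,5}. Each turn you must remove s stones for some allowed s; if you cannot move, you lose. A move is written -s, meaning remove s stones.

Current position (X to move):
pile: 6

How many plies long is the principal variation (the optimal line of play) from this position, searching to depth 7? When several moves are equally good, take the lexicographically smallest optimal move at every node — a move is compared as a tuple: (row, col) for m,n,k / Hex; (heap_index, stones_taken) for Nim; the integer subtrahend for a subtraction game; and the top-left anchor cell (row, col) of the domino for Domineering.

p1 X@[6]: -2[4]-1 -3[3]-1 -5[1]+1*
p2 O@[1] terminal -1; root [6] d7

PV length from [6]: 1 ply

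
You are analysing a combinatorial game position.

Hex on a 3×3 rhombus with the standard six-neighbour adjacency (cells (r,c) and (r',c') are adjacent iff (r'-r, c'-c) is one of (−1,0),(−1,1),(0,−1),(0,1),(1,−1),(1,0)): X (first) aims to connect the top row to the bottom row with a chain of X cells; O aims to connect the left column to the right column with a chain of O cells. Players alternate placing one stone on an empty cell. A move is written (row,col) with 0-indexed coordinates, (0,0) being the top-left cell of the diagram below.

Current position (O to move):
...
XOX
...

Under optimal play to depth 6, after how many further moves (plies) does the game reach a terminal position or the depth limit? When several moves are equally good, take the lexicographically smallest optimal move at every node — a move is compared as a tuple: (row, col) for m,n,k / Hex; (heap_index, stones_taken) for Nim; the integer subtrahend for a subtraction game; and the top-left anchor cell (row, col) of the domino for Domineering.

ply 1, O at .../XOX/... | (0,0)=-1→O../XOX/...*; (0,1)=-1→.O./XOX/...; (0,2)=-1→..O/XOX/...; (2,0)=-1→.../XOX/O..; (2,1)=-1→.../XOX/.O.; (2,2)=-1→.../XOX/..O
ply 2, X at O../XOX/... | (0,1)=+1→OX./XOX/...*; (0,2)=+1→O.X/XOX/...; (2,0)=+1→O../XOX/X..; (2,1)=-1→O../XOX/.X.; (2,2)=-1→O../XOX/..X
ply 3, O at OX./XOX/... | (0,2)=-1→OXO/XOX/...*; (2,0)=-1→OX./XOX/O..; (2,1)=-1→OX./XOX/.O.; (2,2)=-1→OX./XOX/..O
ply 4, X at OXO/XOX/... | (2,0)=+1→OXO/XOX/X..*; (2,1)=-1→OXO/XOX/.X.; (2,2)=-1→OXO/XOX/..X
ply 5: OXO/XOX/X.. is terminal -1 (O); from .../XOX/... depth 6

PV length from [.../XOX/...]: 4 plies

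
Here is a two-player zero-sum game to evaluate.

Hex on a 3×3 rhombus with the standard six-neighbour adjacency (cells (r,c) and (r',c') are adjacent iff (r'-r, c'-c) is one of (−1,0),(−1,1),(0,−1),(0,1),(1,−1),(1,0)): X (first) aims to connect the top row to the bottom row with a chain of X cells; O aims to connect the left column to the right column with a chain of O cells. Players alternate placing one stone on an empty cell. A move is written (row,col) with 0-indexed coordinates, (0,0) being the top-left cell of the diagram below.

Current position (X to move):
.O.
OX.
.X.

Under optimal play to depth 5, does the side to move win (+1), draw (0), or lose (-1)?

ply 1, X at .O./OX./.X. | (0,0)=-1→XO./OX./.X.; (0,2)=+1→.OX/OX./.X.*; (1,2)=-1→.O./OXX/.X.; (2,0)=-1→.O./OX./XX.; (2,2)=-1→.O./OX./.XX
ply 2: .OX/OX./.X. is terminal -1 (O); from .O./OX./.X. depth 5

value(.O./OX./.X., X) = +1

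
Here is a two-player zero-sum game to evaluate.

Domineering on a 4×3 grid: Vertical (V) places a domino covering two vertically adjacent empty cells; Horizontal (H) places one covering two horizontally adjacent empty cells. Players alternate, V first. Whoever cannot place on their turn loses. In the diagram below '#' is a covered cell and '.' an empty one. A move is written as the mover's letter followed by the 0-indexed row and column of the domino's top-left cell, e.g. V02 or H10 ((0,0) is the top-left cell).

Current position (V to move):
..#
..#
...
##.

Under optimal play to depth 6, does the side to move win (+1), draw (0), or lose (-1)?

[..#/..#/.../##.] V move#1: V00:+1/#.#/#.#/.../##.*, V01:+1/.##/.##/.../##., V10:+1/..#/#.#/#../##., V11:+1/..#/.##/.#./##., V22:-1/..#/..#/..#/###
[#.#/#.#/.../##.] H move#2: H20:-1/#.#/#.#/##./##.*, H21:-1/#.#/#.#/.##/##.
[#.#/#.#/##./##.] V move#3: V01:+1/###/###/##./##.*, V22:+1/#.#/#.#/###/###
[###/###/##./##.] end (terminal -1, H#4); searched ..#/..#/.../##. to 6

value(..#/..#/.../##., V) = +1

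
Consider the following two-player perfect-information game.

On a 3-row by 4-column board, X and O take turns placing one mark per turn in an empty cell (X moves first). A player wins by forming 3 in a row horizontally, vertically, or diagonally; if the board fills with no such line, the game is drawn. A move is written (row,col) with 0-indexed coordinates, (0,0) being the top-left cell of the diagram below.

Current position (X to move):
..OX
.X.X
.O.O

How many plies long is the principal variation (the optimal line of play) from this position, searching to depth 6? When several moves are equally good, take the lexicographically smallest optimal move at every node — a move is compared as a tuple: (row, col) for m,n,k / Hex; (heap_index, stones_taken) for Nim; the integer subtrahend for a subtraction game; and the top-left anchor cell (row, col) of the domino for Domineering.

PV length from [..OX/.X.X/.O.O]: 1 ply

p1 X@[..OX/.X.X/.O.O]: (0,0)[X.OX/.X.X/.O.O]-1 (0,1)[.XOX/.X.X/.O.O]-1 (1,0)[..OX/XX.X/.O.O]-1 (1,2)[..OX/.XXX/.O.O]+1* (2,0)[..OX/.X.X/XO.O]-1 (2,2)[..OX/.X.X/.OXO]+1
p2 O@[..OX/.XXX/.O.O] terminal -1; root [..OX/.X.X/.O.O] d6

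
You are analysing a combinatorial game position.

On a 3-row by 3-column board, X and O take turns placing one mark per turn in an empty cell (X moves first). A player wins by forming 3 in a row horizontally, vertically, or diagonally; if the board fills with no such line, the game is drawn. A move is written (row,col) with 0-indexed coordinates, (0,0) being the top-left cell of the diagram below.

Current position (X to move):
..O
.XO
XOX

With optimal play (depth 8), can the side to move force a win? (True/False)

p1 X@[..O/.XO/XOX]: (0,0)[X.O/.XO/XOX]+1* (0,1)[.XO/.XO/XOX]+0 (1,0)[..O/XXO/XOX]+0
p2 O@[X.O/.XO/XOX] terminal -1; root [..O/.XO/XOX] d8

X winning at [..O/.XO/XOX]: True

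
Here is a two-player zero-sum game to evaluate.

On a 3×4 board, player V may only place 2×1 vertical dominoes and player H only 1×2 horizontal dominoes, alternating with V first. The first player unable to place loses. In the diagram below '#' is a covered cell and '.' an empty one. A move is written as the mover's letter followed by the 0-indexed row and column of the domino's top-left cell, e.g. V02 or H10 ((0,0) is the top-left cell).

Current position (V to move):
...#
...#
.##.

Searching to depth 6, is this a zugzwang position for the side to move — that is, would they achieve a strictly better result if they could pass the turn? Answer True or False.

ply 1, V at ...#/...#/.##. | V00=-1→#..#/#..#/.##.; V01=+1→.#.#/.#.#/.##.*; V02=-1→..##/..##/.##.; V10=-1→...#/#..#/###.
ply 2: .#.#/.#.#/.##. is terminal -1 (H); from ...#/...#/.##. depth 6
if V skipped the turn, H would face:
~ ply 1, H at ...#/...#/.##. | H00=+1→##.#/...#/.##.*; H01=+1→.###/...#/.##.; H10=+1→...#/##.#/.##.; H11=+1→...#/.###/.##.
~ ply 2, V at ##.#/...#/.##. | V02=-1→####/..##/.##.*; V10=-1→##.#/#..#/###.
~ ply 3, H at ####/..##/.##. | H10=+1→####/####/.##.*
~ ply 4: ####/####/.##. is terminal -1 (V); from ...#/...#/.##. depth 6
compare (V): move=+1 vs pass=-1

zugzwang(...#/...#/.##., V) = False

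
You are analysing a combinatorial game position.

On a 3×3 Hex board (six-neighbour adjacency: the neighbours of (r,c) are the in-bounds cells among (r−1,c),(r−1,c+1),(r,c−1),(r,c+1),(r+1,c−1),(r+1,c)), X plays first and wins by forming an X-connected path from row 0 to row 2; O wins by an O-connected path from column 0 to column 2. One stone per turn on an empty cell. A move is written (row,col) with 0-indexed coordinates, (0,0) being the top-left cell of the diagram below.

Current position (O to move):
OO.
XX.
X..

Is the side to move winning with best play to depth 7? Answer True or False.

[OO./XX./X..] O move#1: (0,2):+1/OOO/XX./X..*, (1,2):-1/OO./XXO/X.., (2,1):-1/OO./XX./XO., (2,2):-1/OO./XX./X.O
[OOO/XX./X..] end (terminal -1, X#2); searched OO./XX./X.. to 7

O winning at [OO./XX./X..]: True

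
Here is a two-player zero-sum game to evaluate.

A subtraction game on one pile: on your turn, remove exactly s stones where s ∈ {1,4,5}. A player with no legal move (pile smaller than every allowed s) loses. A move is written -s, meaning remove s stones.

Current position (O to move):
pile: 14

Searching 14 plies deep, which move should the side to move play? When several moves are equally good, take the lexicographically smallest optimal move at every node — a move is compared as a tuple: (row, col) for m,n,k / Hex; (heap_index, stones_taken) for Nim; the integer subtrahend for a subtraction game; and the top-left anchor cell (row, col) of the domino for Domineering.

ply 1, O at 14 | -1=-1→13; -4=+1→10*; -5=-1→9
ply 2, X at 10 | -1=-1→9*; -4=-1→6; -5=-1→5
ply 3, O at 9 | -1=+1→8*; -4=-1→5; -5=-1→4
ply 4, X at 8 | -1=-1→7*; -4=-1→4; -5=-1→3
ply 5, O at 7 | -1=-1→6; -4=-1→3; -5=+1→2*
ply 6, X at 2 | -1=-1→1*
ply 7, O at 1 | -1=+1→0*
ply 8: 0 is terminal -1 (X); from 14 depth 14

O's best at [14]: -4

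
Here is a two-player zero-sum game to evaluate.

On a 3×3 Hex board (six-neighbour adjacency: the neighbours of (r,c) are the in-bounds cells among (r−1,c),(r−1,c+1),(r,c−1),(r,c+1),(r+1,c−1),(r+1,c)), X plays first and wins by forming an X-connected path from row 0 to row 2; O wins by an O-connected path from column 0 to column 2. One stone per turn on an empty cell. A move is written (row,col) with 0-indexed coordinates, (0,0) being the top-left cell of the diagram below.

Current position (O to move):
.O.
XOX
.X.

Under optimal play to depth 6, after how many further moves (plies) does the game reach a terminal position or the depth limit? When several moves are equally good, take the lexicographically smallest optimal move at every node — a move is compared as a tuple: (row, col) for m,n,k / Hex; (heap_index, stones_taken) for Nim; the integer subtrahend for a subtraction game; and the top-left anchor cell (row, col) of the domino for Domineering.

PV length from [.O./XOX/.X.]: 3 plies

p1 O@[.O./XOX/.X.]: (0,0)[OO./XOX/.X.]-1 (0,2)[.OO/XOX/.X.]+1* (2,0)[.O./XOX/OX.]-1 (2,2)[.O./XOX/.XO]-1
p2 X@[.OO/XOX/.X.]: (0,0)[XOO/XOX/.X.]-1* (2,0)[.OO/XOX/XX.]-1 (2,2)[.OO/XOX/.XX]-1
p3 O@[XOO/XOX/.X.]: (2,0)[XOO/XOX/OX.]+1* (2,2)[XOO/XOX/.XO]-1
p4 X@[XOO/XOX/OX.] terminal -1; root [.O./XOX/.X.] d6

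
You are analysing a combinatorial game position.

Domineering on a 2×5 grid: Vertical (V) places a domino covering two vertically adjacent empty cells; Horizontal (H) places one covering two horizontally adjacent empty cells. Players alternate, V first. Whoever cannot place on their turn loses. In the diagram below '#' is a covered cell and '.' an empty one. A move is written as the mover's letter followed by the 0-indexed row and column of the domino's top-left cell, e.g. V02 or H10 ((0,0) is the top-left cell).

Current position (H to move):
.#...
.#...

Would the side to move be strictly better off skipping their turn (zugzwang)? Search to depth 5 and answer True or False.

zugzwang(.#.../.#..., H) = False

[.#.../.#...] H move#1: H02:-1/.###./.#...*, H03:-1/.#.##/.#..., H12:-1/.#.../.###., H13:-1/.#.../.#.##
[.###./.#...] V move#2: V00:-1/####./##..., V04:+1/.####/.#..#*
[.####/.#..#] H move#3: H12:-1/.####/.####*
[.####/.####] V move#4: V00:+1/#####/#####*
[#####/#####] end (terminal -1, H#5); searched .#.../.#... to 5
pass branch (V moves first from the same position):
  | [.#.../.#...] V move#1: V00:-1/##.../##..., V02:-1/.##../.##.., V03:+1/.#.#./.#.#.*, V04:-1/.#..#/.#..#
  | [.#.#./.#.#.] end (terminal -1, H#2); searched .#.../.#... to 5
H moving scores -1; H passing scores -1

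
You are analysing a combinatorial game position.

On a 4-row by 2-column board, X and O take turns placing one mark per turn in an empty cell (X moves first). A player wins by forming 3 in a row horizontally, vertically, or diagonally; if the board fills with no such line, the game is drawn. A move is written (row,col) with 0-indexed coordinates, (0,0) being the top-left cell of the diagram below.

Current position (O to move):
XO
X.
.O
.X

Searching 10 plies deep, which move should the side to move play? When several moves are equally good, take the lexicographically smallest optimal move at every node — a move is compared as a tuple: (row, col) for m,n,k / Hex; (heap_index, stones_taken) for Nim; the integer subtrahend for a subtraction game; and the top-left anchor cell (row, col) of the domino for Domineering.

O's best at [XO/X./.O/.X]: (1,1)

[XO/X./.O/.X] O move#1: (1,1):+1/XO/XO/.O/.X*, (2,0):+0/XO/X./OO/.X, (3,0):-1/XO/X./.O/OX
[XO/XO/.O/.X] end (terminal -1, X#2); searched XO/X./.O/.X to 10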